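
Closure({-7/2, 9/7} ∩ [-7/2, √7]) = {-7/2, 9/7}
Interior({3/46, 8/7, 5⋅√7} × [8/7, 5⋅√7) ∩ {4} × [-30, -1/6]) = ∅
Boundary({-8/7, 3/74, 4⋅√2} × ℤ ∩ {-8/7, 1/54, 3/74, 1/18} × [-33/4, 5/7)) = {-8/7, 3/74} × {-8, -7, …, 0}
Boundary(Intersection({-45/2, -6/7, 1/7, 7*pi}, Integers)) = EmptySet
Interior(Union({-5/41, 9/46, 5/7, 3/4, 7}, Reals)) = Reals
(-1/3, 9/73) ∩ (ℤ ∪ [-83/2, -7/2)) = {0}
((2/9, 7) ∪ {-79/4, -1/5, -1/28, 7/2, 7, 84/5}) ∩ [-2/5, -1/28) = {-1/5}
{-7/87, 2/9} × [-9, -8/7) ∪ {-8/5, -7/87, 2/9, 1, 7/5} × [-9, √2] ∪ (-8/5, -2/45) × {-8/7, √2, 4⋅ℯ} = ({-8/5, -7/87, 2/9, 1, 7/5} × [-9, √2]) ∪ ((-8/5, -2/45) × {-8/7, √2, 4⋅ℯ})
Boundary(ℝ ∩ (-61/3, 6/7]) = {-61/3, 6/7}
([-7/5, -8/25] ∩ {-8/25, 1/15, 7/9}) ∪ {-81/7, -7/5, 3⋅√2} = {-81/7, -7/5, -8/25, 3⋅√2}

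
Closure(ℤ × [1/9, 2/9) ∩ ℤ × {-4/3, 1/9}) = ℤ × {1/9}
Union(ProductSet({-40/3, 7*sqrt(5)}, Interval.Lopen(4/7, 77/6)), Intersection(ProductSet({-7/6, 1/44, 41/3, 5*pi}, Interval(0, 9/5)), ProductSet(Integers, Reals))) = ProductSet({-40/3, 7*sqrt(5)}, Interval.Lopen(4/7, 77/6))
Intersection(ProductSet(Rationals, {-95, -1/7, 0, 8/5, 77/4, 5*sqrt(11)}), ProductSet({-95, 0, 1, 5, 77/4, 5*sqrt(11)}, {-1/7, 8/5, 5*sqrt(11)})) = ProductSet({-95, 0, 1, 5, 77/4}, {-1/7, 8/5, 5*sqrt(11)})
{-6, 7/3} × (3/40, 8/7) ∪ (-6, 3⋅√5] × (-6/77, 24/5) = ({-6, 7/3} × (3/40, 8/7)) ∪ ((-6, 3⋅√5] × (-6/77, 24/5))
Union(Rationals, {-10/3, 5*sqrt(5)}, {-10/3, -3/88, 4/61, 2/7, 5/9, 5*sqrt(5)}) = Union({5*sqrt(5)}, Rationals)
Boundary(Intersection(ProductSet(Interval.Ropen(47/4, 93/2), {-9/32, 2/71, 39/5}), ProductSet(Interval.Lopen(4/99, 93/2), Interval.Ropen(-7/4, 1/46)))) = ProductSet(Interval(47/4, 93/2), {-9/32})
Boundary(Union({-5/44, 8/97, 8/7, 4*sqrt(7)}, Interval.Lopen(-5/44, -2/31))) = {-5/44, -2/31, 8/97, 8/7, 4*sqrt(7)}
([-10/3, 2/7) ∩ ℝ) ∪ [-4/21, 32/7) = [-10/3, 32/7)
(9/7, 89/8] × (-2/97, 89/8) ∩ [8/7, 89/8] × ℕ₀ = (9/7, 89/8] × {0, 1, …, 11}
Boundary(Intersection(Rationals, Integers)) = Integers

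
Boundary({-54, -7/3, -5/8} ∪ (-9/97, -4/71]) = {-54, -7/3, -5/8, -9/97, -4/71}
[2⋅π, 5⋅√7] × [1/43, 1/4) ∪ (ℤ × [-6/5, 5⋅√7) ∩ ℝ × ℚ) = (ℤ × (ℚ ∩ [-6/5, 5⋅√7))) ∪ ([2⋅π, 5⋅√7] × [1/43, 1/4))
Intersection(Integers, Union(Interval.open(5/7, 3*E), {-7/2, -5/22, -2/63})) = Range(1, 9, 1)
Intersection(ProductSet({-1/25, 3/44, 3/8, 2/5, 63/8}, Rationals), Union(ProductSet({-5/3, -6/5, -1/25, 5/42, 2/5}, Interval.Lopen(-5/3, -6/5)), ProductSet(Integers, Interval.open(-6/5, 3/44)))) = ProductSet({-1/25, 2/5}, Intersection(Interval.Lopen(-5/3, -6/5), Rationals))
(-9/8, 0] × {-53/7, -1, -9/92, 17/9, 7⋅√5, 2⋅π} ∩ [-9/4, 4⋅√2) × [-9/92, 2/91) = (-9/8, 0] × {-9/92}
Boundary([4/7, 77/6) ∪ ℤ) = {4/7, 77/6} ∪ (ℤ \ (4/7, 77/6))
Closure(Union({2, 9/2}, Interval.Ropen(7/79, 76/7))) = Interval(7/79, 76/7)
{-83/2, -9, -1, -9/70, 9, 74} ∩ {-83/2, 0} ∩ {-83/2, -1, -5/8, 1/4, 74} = {-83/2}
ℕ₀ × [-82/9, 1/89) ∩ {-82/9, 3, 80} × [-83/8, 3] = {3, 80} × [-82/9, 1/89)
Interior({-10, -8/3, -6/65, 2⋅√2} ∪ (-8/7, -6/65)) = (-8/7, -6/65)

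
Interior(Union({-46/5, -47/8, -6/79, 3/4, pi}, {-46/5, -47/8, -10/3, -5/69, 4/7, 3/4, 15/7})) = EmptySet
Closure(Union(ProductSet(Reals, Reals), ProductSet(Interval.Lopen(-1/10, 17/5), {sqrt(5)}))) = ProductSet(Reals, Reals)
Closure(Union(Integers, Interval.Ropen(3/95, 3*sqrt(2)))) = Union(Integers, Interval(3/95, 3*sqrt(2)))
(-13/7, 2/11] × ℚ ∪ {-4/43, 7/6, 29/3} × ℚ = ((-13/7, 2/11] ∪ {7/6, 29/3}) × ℚ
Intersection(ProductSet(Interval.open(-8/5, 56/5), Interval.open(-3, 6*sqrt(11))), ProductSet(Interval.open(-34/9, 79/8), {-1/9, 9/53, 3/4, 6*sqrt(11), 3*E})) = ProductSet(Interval.open(-8/5, 79/8), {-1/9, 9/53, 3/4, 3*E})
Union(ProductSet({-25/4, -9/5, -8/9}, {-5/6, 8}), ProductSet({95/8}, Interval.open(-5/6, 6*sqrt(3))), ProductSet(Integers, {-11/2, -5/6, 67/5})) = Union(ProductSet({95/8}, Interval.open(-5/6, 6*sqrt(3))), ProductSet({-25/4, -9/5, -8/9}, {-5/6, 8}), ProductSet(Integers, {-11/2, -5/6, 67/5}))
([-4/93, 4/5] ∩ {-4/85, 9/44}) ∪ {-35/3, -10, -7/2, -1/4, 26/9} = {-35/3, -10, -7/2, -1/4, 9/44, 26/9}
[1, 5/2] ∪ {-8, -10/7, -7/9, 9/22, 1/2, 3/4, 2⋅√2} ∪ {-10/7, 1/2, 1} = {-8, -10/7, -7/9, 9/22, 1/2, 3/4, 2⋅√2} ∪ [1, 5/2]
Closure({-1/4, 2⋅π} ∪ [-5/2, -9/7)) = [-5/2, -9/7] ∪ {-1/4, 2⋅π}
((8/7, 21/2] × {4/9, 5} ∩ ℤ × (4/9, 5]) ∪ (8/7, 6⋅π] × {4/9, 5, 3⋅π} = (8/7, 6⋅π] × {4/9, 5, 3⋅π}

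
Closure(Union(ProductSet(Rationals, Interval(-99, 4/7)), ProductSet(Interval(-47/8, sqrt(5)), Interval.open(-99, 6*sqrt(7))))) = Union(ProductSet(Interval(-47/8, sqrt(5)), Interval(-99, 6*sqrt(7))), ProductSet(Reals, {-99}), ProductSet(Union(Interval(-oo, -47/8), Interval(sqrt(5), oo), Rationals), Interval(-99, 4/7)))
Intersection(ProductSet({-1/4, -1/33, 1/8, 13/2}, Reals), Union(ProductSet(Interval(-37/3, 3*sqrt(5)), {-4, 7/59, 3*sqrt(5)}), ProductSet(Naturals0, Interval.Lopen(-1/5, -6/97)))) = ProductSet({-1/4, -1/33, 1/8, 13/2}, {-4, 7/59, 3*sqrt(5)})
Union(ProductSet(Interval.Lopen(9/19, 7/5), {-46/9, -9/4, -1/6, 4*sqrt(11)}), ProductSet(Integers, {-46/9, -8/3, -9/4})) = Union(ProductSet(Integers, {-46/9, -8/3, -9/4}), ProductSet(Interval.Lopen(9/19, 7/5), {-46/9, -9/4, -1/6, 4*sqrt(11)}))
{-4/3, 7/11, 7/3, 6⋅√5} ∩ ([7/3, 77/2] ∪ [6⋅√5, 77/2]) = {7/3, 6⋅√5}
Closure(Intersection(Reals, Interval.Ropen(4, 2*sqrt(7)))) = Interval(4, 2*sqrt(7))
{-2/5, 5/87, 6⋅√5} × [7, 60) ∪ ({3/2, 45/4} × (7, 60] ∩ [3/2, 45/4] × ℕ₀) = ({3/2, 45/4} × {8, 9, …, 60}) ∪ ({-2/5, 5/87, 6⋅√5} × [7, 60))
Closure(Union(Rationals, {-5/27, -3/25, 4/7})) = Reals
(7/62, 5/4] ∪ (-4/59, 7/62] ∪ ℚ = ℚ ∪ [-4/59, 5/4]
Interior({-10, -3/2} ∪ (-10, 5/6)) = (-10, 5/6)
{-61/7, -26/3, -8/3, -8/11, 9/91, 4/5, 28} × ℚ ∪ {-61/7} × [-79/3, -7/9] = ({-61/7} × [-79/3, -7/9]) ∪ ({-61/7, -26/3, -8/3, -8/11, 9/91, 4/5, 28} × ℚ)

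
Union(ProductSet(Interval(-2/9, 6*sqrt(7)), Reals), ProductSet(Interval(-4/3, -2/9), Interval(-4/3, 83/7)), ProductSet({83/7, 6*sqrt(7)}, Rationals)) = Union(ProductSet(Interval(-4/3, -2/9), Interval(-4/3, 83/7)), ProductSet(Interval(-2/9, 6*sqrt(7)), Reals))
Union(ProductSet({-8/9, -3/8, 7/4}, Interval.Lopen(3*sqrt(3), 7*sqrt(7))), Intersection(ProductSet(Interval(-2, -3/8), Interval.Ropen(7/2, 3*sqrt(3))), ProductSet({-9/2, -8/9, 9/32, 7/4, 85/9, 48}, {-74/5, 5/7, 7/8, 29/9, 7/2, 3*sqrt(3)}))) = Union(ProductSet({-8/9}, {7/2}), ProductSet({-8/9, -3/8, 7/4}, Interval.Lopen(3*sqrt(3), 7*sqrt(7))))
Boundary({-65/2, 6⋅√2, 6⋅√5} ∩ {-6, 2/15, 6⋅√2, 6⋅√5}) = {6⋅√2, 6⋅√5}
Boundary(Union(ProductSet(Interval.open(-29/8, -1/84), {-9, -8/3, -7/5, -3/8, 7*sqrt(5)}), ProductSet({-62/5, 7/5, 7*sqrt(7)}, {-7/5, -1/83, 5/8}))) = Union(ProductSet({-62/5, 7/5, 7*sqrt(7)}, {-7/5, -1/83, 5/8}), ProductSet(Interval(-29/8, -1/84), {-9, -8/3, -7/5, -3/8, 7*sqrt(5)}))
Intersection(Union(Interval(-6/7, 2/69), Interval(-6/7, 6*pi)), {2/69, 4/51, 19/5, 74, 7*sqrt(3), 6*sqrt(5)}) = {2/69, 4/51, 19/5, 7*sqrt(3), 6*sqrt(5)}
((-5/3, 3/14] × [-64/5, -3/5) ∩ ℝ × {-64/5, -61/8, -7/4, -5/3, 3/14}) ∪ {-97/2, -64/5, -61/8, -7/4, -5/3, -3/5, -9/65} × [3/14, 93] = ((-5/3, 3/14] × {-64/5, -61/8, -7/4, -5/3}) ∪ ({-97/2, -64/5, -61/8, -7/4, -5/3, -3/5, -9/65} × [3/14, 93])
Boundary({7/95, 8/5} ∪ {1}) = {7/95, 1, 8/5}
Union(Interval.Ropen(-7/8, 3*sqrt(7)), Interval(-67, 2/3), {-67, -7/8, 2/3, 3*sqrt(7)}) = Interval(-67, 3*sqrt(7))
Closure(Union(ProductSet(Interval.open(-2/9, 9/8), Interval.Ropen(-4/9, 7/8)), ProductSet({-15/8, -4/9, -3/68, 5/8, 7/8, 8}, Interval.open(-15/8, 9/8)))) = Union(ProductSet({-2/9, 9/8}, Interval(-4/9, 7/8)), ProductSet({-15/8, -4/9, -3/68, 5/8, 7/8, 8}, Interval(-15/8, 9/8)), ProductSet(Interval(-2/9, 9/8), {-4/9, 7/8}), ProductSet(Interval.open(-2/9, 9/8), Interval.Ropen(-4/9, 7/8)))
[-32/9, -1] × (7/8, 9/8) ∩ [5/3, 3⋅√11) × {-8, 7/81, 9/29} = ∅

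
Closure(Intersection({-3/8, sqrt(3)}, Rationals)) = {-3/8}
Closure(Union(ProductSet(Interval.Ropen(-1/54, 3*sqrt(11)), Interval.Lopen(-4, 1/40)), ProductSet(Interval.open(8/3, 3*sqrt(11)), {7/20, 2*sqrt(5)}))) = Union(ProductSet({-1/54, 3*sqrt(11)}, Interval(-4, 1/40)), ProductSet(Interval(-1/54, 3*sqrt(11)), {-4, 1/40}), ProductSet(Interval.Ropen(-1/54, 3*sqrt(11)), Interval.Lopen(-4, 1/40)), ProductSet(Interval(8/3, 3*sqrt(11)), {7/20, 2*sqrt(5)}))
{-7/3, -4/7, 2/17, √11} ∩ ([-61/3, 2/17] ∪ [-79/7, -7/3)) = {-7/3, -4/7, 2/17}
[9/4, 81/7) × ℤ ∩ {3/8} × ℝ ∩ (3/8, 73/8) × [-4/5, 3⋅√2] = ∅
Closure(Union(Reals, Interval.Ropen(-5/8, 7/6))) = Interval(-oo, oo)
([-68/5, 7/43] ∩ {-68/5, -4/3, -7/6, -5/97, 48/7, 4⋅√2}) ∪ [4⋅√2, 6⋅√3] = {-68/5, -4/3, -7/6, -5/97} ∪ [4⋅√2, 6⋅√3]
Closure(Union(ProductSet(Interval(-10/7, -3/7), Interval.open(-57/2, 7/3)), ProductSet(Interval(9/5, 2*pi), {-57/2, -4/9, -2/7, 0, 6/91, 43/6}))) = Union(ProductSet(Interval(-10/7, -3/7), Interval(-57/2, 7/3)), ProductSet(Interval(9/5, 2*pi), {-57/2, -4/9, -2/7, 0, 6/91, 43/6}))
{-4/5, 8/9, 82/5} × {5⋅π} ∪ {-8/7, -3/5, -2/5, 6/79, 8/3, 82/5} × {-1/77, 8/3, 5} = ({-4/5, 8/9, 82/5} × {5⋅π}) ∪ ({-8/7, -3/5, -2/5, 6/79, 8/3, 82/5} × {-1/77, 8/3, 5})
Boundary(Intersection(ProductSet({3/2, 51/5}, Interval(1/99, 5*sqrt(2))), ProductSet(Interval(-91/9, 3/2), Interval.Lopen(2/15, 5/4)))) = ProductSet({3/2}, Interval(2/15, 5/4))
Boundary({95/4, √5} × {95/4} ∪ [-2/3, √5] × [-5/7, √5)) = ({95/4, √5} × {95/4}) ∪ ({-2/3, √5} × [-5/7, √5]) ∪ ([-2/3, √5] × {-5/7, √5})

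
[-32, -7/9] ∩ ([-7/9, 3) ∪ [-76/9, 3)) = [-76/9, -7/9]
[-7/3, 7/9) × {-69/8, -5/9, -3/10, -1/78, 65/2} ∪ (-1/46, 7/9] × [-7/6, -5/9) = ((-1/46, 7/9] × [-7/6, -5/9)) ∪ ([-7/3, 7/9) × {-69/8, -5/9, -3/10, -1/78, 65/2})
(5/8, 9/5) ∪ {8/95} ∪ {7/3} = {8/95, 7/3} ∪ (5/8, 9/5)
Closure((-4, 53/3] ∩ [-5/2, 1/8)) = [-5/2, 1/8]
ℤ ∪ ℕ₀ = ℤ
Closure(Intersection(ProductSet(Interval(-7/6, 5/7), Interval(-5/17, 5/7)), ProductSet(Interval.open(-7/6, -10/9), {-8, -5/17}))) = ProductSet(Interval(-7/6, -10/9), {-5/17})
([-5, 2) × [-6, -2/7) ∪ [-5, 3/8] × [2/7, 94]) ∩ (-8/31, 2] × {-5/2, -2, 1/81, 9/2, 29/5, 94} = ((-8/31, 2) × {-5/2, -2}) ∪ ((-8/31, 3/8] × {9/2, 29/5, 94})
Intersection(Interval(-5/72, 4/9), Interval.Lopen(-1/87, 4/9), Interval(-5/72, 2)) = Interval.Lopen(-1/87, 4/9)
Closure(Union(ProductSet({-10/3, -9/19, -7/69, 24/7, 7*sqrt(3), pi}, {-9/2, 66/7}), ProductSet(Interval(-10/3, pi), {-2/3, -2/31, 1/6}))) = Union(ProductSet({-10/3, -9/19, -7/69, 24/7, 7*sqrt(3), pi}, {-9/2, 66/7}), ProductSet(Interval(-10/3, pi), {-2/3, -2/31, 1/6}))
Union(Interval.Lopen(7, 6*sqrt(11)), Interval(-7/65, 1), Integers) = Union(Integers, Interval(-7/65, 1), Interval(7, 6*sqrt(11)))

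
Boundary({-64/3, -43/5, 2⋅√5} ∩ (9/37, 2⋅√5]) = {2⋅√5}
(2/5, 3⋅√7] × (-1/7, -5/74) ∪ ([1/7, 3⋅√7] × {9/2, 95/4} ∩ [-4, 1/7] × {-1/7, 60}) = (2/5, 3⋅√7] × (-1/7, -5/74)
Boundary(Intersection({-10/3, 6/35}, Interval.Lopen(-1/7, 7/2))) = {6/35}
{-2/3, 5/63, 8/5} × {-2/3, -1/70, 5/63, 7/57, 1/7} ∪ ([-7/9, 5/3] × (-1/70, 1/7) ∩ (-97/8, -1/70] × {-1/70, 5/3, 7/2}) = {-2/3, 5/63, 8/5} × {-2/3, -1/70, 5/63, 7/57, 1/7}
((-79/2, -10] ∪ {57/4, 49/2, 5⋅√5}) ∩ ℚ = {57/4, 49/2} ∪ (ℚ ∩ (-79/2, -10])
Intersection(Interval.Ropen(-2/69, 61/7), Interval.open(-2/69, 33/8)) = Interval.open(-2/69, 33/8)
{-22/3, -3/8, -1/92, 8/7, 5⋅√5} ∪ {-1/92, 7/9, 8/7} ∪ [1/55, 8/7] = {-22/3, -3/8, -1/92, 5⋅√5} ∪ [1/55, 8/7]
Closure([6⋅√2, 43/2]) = [6⋅√2, 43/2]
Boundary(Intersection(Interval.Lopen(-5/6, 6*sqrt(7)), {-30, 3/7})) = {3/7}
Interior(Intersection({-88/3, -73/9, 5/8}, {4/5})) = EmptySet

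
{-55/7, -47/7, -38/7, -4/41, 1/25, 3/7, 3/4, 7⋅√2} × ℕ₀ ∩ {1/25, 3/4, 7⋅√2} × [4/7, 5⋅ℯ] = {1/25, 3/4, 7⋅√2} × {1, 2, …, 13}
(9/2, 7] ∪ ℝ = (-∞, ∞)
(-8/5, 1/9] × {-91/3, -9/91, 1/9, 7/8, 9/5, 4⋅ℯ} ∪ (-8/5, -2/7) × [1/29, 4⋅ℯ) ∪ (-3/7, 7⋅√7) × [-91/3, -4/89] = ((-8/5, -2/7) × [1/29, 4⋅ℯ)) ∪ ((-8/5, 1/9] × {-91/3, -9/91, 1/9, 7/8, 9/5, 4⋅ℯ}) ∪ ((-3/7, 7⋅√7) × [-91/3, -4/89])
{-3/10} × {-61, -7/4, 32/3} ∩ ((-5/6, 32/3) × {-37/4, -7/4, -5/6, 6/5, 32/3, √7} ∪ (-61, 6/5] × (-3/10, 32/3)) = {-3/10} × {-7/4, 32/3}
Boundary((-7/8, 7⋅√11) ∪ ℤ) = {-7/8, 7⋅√11} ∪ (ℤ \ (-7/8, 7⋅√11))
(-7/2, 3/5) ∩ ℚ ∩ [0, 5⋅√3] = ℚ ∩ [0, 3/5)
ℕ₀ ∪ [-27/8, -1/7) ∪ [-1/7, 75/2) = [-27/8, 75/2) ∪ ℕ₀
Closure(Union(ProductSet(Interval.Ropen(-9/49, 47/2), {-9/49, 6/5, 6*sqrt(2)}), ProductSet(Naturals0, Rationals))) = Union(ProductSet(Interval(-9/49, 47/2), {-9/49, 6/5, 6*sqrt(2)}), ProductSet(Naturals0, Reals))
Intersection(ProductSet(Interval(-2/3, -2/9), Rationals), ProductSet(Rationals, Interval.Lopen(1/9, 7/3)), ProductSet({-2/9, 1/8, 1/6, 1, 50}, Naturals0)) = ProductSet({-2/9}, Range(1, 3, 1))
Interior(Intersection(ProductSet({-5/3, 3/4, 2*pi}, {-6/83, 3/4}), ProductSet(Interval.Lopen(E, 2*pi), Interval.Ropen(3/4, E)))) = EmptySet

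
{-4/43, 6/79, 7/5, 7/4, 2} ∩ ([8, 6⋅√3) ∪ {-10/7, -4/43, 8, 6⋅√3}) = {-4/43}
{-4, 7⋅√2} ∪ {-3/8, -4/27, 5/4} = {-4, -3/8, -4/27, 5/4, 7⋅√2}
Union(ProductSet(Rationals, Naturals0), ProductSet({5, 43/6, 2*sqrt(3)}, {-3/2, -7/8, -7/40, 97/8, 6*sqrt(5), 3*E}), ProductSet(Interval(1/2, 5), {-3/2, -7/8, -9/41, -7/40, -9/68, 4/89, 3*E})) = Union(ProductSet({5, 43/6, 2*sqrt(3)}, {-3/2, -7/8, -7/40, 97/8, 6*sqrt(5), 3*E}), ProductSet(Interval(1/2, 5), {-3/2, -7/8, -9/41, -7/40, -9/68, 4/89, 3*E}), ProductSet(Rationals, Naturals0))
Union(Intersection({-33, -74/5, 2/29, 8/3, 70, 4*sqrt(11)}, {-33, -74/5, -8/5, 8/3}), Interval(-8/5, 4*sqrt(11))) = Union({-33, -74/5}, Interval(-8/5, 4*sqrt(11)))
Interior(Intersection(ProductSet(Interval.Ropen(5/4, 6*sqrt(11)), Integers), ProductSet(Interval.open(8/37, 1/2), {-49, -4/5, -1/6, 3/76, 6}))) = EmptySet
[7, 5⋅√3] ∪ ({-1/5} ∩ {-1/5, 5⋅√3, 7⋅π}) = {-1/5} ∪ [7, 5⋅√3]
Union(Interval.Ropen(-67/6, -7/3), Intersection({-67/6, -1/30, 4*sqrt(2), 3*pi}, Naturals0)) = Interval.Ropen(-67/6, -7/3)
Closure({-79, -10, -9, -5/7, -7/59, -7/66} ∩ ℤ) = {-79, -10, -9}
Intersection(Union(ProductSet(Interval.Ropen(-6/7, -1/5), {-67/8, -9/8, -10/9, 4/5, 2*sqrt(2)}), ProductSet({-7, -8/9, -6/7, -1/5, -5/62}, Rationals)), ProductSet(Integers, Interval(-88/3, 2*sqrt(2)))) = ProductSet({-7}, Intersection(Interval(-88/3, 2*sqrt(2)), Rationals))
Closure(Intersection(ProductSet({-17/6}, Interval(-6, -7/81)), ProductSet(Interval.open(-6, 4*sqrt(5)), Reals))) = ProductSet({-17/6}, Interval(-6, -7/81))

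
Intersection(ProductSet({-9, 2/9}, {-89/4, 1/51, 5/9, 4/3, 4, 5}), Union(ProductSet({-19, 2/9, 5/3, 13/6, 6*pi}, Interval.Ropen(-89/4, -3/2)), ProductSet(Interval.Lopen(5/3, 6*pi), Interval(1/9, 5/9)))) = ProductSet({2/9}, {-89/4})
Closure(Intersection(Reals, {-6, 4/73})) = {-6, 4/73}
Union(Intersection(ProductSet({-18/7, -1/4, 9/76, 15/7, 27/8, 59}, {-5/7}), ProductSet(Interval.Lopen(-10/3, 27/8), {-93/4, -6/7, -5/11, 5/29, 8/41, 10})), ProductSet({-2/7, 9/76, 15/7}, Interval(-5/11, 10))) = ProductSet({-2/7, 9/76, 15/7}, Interval(-5/11, 10))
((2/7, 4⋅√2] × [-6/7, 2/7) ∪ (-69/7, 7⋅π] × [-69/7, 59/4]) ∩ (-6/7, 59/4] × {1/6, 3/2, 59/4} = (-6/7, 59/4] × {1/6, 3/2, 59/4}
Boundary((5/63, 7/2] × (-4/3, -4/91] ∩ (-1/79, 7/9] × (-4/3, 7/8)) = ({5/63, 7/9} × [-4/3, -4/91]) ∪ ([5/63, 7/9] × {-4/3, -4/91})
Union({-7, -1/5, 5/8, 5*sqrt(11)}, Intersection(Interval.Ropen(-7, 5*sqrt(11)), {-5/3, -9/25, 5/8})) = {-7, -5/3, -9/25, -1/5, 5/8, 5*sqrt(11)}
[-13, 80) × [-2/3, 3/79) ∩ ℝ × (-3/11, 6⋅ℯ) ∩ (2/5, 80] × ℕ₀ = (2/5, 80) × {0}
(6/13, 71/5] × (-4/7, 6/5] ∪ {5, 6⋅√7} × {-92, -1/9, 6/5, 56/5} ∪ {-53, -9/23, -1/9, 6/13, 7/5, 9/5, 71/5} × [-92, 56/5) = ((6/13, 71/5] × (-4/7, 6/5]) ∪ ({5, 6⋅√7} × {-92, -1/9, 6/5, 56/5}) ∪ ({-53, -9/23, -1/9, 6/13, 7/5, 9/5, 71/5} × [-92, 56/5))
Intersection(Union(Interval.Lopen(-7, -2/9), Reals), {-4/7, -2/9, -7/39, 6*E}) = {-4/7, -2/9, -7/39, 6*E}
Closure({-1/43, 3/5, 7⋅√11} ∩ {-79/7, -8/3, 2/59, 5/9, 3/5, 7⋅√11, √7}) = {3/5, 7⋅√11}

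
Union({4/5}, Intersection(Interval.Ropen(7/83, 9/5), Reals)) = Interval.Ropen(7/83, 9/5)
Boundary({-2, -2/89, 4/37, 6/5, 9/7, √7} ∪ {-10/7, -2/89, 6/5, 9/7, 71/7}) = {-2, -10/7, -2/89, 4/37, 6/5, 9/7, 71/7, √7}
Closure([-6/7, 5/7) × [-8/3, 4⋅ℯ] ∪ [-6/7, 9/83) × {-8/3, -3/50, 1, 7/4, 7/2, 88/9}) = [-6/7, 5/7] × [-8/3, 4⋅ℯ]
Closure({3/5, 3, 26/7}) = {3/5, 3, 26/7}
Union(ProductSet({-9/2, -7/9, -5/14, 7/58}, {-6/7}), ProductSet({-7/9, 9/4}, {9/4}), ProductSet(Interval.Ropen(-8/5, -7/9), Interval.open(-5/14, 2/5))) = Union(ProductSet({-7/9, 9/4}, {9/4}), ProductSet({-9/2, -7/9, -5/14, 7/58}, {-6/7}), ProductSet(Interval.Ropen(-8/5, -7/9), Interval.open(-5/14, 2/5)))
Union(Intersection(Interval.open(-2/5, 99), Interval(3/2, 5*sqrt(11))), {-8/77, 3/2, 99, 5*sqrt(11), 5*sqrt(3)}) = Union({-8/77, 99}, Interval(3/2, 5*sqrt(11)))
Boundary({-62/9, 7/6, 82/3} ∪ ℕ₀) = {-62/9, 7/6, 82/3} ∪ ℕ₀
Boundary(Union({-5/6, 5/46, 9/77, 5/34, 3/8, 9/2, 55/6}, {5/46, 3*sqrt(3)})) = {-5/6, 5/46, 9/77, 5/34, 3/8, 9/2, 55/6, 3*sqrt(3)}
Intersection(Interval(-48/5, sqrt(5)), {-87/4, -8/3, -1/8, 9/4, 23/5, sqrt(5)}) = {-8/3, -1/8, sqrt(5)}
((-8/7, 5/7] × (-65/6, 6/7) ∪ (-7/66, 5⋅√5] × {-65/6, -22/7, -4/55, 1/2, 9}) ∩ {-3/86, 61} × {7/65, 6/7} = {-3/86} × {7/65}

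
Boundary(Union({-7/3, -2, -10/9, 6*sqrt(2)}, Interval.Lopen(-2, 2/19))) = {-7/3, -2, 2/19, 6*sqrt(2)}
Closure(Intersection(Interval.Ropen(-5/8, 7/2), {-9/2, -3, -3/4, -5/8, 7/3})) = {-5/8, 7/3}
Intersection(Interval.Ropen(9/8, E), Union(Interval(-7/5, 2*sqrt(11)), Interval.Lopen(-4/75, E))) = Interval.Ropen(9/8, E)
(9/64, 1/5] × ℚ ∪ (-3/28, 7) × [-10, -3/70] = ((9/64, 1/5] × ℚ) ∪ ((-3/28, 7) × [-10, -3/70])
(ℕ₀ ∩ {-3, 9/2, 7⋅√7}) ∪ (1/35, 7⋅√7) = (1/35, 7⋅√7)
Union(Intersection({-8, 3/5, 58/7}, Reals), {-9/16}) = {-8, -9/16, 3/5, 58/7}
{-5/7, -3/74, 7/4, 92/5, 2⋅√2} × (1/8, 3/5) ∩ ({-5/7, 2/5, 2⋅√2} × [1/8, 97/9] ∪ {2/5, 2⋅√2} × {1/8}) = {-5/7, 2⋅√2} × (1/8, 3/5)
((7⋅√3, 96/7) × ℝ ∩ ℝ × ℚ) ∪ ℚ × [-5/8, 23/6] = (ℚ × [-5/8, 23/6]) ∪ ((7⋅√3, 96/7) × ℚ)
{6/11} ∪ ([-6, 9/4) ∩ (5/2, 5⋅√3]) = {6/11}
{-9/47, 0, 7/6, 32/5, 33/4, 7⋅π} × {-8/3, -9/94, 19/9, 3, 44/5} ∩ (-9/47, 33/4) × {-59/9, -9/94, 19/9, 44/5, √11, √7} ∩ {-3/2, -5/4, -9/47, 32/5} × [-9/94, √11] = {32/5} × {-9/94, 19/9}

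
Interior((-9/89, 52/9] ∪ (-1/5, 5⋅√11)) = (-1/5, 5⋅√11)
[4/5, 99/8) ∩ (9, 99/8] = (9, 99/8)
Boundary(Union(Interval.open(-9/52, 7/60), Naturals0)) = Union(Complement(Naturals0, Interval.open(-9/52, 7/60)), {-9/52, 7/60})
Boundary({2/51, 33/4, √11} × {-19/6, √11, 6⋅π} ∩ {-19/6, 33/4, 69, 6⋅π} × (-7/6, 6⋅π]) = {33/4} × {√11, 6⋅π}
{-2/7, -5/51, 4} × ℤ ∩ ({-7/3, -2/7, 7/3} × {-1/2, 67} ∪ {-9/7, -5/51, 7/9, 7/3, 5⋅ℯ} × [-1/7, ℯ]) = ({-2/7} × {67}) ∪ ({-5/51} × {0, 1, 2})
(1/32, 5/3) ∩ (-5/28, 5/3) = (1/32, 5/3)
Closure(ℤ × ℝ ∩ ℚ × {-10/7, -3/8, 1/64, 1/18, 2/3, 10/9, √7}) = ℤ × {-10/7, -3/8, 1/64, 1/18, 2/3, 10/9, √7}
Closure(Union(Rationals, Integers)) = Reals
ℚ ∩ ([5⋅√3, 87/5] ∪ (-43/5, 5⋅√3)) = ℚ ∩ (-43/5, 87/5]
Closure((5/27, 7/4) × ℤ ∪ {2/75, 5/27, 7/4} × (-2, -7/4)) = ([5/27, 7/4] × ℤ) ∪ ({2/75, 5/27, 7/4} × [-2, -7/4])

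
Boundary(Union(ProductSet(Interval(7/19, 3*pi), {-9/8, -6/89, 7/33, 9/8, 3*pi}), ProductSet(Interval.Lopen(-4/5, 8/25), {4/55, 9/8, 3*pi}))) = Union(ProductSet(Interval(-4/5, 8/25), {4/55, 9/8, 3*pi}), ProductSet(Interval(7/19, 3*pi), {-9/8, -6/89, 7/33, 9/8, 3*pi}))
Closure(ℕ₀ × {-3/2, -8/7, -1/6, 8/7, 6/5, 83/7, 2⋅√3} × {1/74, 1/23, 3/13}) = ℕ₀ × {-3/2, -8/7, -1/6, 8/7, 6/5, 83/7, 2⋅√3} × {1/74, 1/23, 3/13}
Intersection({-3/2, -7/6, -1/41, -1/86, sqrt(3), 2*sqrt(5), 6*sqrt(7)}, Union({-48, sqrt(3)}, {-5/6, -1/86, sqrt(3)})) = {-1/86, sqrt(3)}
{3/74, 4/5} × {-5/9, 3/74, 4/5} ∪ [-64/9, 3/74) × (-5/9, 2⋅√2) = ({3/74, 4/5} × {-5/9, 3/74, 4/5}) ∪ ([-64/9, 3/74) × (-5/9, 2⋅√2))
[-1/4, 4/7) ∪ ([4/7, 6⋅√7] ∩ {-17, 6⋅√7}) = [-1/4, 4/7) ∪ {6⋅√7}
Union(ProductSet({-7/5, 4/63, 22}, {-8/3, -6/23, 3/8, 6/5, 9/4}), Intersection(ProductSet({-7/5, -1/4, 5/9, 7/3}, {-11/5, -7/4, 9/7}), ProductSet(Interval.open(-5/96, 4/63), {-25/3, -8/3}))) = ProductSet({-7/5, 4/63, 22}, {-8/3, -6/23, 3/8, 6/5, 9/4})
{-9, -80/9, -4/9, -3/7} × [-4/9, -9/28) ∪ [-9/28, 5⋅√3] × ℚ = ({-9, -80/9, -4/9, -3/7} × [-4/9, -9/28)) ∪ ([-9/28, 5⋅√3] × ℚ)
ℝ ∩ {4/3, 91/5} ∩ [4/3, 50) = {4/3, 91/5}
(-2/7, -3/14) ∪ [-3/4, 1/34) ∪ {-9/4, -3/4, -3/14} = {-9/4} ∪ [-3/4, 1/34)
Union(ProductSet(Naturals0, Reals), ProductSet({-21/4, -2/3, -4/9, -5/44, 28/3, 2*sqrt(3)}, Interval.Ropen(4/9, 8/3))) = Union(ProductSet({-21/4, -2/3, -4/9, -5/44, 28/3, 2*sqrt(3)}, Interval.Ropen(4/9, 8/3)), ProductSet(Naturals0, Reals))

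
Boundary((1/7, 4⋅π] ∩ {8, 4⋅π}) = {8, 4⋅π}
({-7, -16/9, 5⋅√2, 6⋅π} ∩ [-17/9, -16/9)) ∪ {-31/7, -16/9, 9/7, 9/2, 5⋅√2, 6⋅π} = {-31/7, -16/9, 9/7, 9/2, 5⋅√2, 6⋅π}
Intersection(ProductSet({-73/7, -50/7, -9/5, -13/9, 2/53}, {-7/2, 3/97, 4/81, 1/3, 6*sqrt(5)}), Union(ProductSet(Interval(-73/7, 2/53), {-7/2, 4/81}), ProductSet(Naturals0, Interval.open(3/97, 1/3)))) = ProductSet({-73/7, -50/7, -9/5, -13/9, 2/53}, {-7/2, 4/81})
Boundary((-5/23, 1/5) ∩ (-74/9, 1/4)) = {-5/23, 1/5}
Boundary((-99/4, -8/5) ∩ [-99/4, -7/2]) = {-99/4, -7/2}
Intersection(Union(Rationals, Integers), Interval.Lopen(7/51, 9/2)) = Intersection(Interval.Lopen(7/51, 9/2), Rationals)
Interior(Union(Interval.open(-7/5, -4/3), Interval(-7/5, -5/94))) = Interval.open(-7/5, -5/94)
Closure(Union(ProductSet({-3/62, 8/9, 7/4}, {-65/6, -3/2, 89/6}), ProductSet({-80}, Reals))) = Union(ProductSet({-80}, Reals), ProductSet({-3/62, 8/9, 7/4}, {-65/6, -3/2, 89/6}))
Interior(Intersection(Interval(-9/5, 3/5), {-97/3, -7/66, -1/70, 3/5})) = EmptySet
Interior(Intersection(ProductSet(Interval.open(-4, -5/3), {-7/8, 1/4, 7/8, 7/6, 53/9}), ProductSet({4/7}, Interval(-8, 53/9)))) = EmptySet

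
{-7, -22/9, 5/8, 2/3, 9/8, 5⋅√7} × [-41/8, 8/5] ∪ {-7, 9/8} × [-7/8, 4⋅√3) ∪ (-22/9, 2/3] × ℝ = ((-22/9, 2/3] × ℝ) ∪ ({-7, 9/8} × [-7/8, 4⋅√3)) ∪ ({-7, -22/9, 5/8, 2/3, 9/8, 5⋅√7} × [-41/8, 8/5])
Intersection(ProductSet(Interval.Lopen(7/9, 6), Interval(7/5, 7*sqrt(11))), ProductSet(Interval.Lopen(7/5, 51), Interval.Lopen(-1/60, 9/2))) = ProductSet(Interval.Lopen(7/5, 6), Interval(7/5, 9/2))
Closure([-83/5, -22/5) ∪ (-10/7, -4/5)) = [-83/5, -22/5] ∪ [-10/7, -4/5]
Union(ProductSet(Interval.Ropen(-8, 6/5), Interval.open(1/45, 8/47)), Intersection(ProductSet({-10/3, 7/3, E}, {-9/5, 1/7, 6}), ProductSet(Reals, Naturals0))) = Union(ProductSet({-10/3, 7/3, E}, {6}), ProductSet(Interval.Ropen(-8, 6/5), Interval.open(1/45, 8/47)))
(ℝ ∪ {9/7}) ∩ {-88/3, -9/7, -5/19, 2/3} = {-88/3, -9/7, -5/19, 2/3}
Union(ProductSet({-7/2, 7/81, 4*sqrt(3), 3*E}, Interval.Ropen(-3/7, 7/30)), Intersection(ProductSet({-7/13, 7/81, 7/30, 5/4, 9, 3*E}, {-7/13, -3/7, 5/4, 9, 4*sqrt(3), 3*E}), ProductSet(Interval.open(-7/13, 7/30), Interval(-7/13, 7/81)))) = Union(ProductSet({7/81}, {-7/13, -3/7}), ProductSet({-7/2, 7/81, 4*sqrt(3), 3*E}, Interval.Ropen(-3/7, 7/30)))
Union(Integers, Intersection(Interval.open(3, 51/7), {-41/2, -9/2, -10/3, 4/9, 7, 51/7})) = Integers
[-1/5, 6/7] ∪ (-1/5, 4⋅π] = [-1/5, 4⋅π]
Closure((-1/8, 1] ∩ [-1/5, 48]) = [-1/8, 1]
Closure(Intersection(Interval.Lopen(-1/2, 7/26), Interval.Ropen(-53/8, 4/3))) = Interval(-1/2, 7/26)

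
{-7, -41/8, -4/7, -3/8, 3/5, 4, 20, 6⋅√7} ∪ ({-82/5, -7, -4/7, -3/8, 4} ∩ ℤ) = {-7, -41/8, -4/7, -3/8, 3/5, 4, 20, 6⋅√7}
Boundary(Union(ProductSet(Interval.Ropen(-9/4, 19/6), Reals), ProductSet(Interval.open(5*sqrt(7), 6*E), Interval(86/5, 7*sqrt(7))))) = Union(ProductSet({-9/4, 19/6}, Reals), ProductSet({5*sqrt(7), 6*E}, Interval(86/5, 7*sqrt(7))), ProductSet(Interval(5*sqrt(7), 6*E), {86/5, 7*sqrt(7)}))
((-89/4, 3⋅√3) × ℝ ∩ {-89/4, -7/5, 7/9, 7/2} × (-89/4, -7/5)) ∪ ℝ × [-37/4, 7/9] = (ℝ × [-37/4, 7/9]) ∪ ({-7/5, 7/9, 7/2} × (-89/4, -7/5))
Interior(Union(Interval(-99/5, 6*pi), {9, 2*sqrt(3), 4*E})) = Interval.open(-99/5, 6*pi)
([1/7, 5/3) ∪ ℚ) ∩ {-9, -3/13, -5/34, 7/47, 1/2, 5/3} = {-9, -3/13, -5/34, 7/47, 1/2, 5/3}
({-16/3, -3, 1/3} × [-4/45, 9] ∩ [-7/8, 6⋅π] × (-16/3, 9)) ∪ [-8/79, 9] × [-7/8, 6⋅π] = [-8/79, 9] × [-7/8, 6⋅π]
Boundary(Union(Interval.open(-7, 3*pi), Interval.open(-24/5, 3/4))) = {-7, 3*pi}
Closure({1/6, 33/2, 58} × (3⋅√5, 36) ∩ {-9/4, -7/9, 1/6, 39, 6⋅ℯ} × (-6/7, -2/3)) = ∅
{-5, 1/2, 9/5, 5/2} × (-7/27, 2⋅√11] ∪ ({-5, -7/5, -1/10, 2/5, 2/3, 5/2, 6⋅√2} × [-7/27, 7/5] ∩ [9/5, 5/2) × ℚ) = {-5, 1/2, 9/5, 5/2} × (-7/27, 2⋅√11]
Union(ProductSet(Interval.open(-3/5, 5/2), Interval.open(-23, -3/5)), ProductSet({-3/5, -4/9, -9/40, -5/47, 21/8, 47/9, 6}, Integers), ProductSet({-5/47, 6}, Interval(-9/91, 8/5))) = Union(ProductSet({-5/47, 6}, Interval(-9/91, 8/5)), ProductSet({-3/5, -4/9, -9/40, -5/47, 21/8, 47/9, 6}, Integers), ProductSet(Interval.open(-3/5, 5/2), Interval.open(-23, -3/5)))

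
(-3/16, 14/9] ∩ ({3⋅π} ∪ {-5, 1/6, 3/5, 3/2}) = {1/6, 3/5, 3/2}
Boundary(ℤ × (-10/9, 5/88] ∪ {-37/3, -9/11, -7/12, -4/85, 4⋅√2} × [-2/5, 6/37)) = (ℤ × [-10/9, 5/88]) ∪ ({-37/3, -9/11, -7/12, -4/85, 4⋅√2} × [-2/5, 6/37])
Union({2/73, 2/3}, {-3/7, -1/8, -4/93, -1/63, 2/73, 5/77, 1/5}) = {-3/7, -1/8, -4/93, -1/63, 2/73, 5/77, 1/5, 2/3}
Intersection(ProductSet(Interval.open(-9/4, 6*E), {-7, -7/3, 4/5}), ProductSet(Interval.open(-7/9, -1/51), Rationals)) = ProductSet(Interval.open(-7/9, -1/51), {-7, -7/3, 4/5})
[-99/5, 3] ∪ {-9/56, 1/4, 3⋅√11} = [-99/5, 3] ∪ {3⋅√11}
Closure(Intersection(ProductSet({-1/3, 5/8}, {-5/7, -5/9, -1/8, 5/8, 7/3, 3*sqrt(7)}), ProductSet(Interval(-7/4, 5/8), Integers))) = EmptySet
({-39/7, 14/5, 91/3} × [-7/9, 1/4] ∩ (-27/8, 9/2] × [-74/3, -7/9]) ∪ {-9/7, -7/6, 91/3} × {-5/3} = ({14/5} × {-7/9}) ∪ ({-9/7, -7/6, 91/3} × {-5/3})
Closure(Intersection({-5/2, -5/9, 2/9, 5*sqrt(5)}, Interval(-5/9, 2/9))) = {-5/9, 2/9}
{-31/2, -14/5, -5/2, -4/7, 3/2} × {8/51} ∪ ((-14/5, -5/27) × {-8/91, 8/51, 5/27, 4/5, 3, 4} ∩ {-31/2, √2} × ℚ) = {-31/2, -14/5, -5/2, -4/7, 3/2} × {8/51}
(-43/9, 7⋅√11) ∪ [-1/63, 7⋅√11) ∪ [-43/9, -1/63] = [-43/9, 7⋅√11)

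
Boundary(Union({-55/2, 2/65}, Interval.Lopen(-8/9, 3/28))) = {-55/2, -8/9, 3/28}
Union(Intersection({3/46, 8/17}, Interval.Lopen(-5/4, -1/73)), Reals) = Reals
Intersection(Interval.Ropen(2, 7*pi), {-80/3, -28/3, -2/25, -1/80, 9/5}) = EmptySet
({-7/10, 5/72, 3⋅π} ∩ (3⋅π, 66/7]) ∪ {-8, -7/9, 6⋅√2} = {-8, -7/9, 6⋅√2}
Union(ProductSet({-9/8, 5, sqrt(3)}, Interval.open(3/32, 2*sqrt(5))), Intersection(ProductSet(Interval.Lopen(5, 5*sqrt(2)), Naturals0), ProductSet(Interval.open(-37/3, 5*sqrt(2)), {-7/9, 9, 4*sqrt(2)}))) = Union(ProductSet({-9/8, 5, sqrt(3)}, Interval.open(3/32, 2*sqrt(5))), ProductSet(Interval.open(5, 5*sqrt(2)), {9}))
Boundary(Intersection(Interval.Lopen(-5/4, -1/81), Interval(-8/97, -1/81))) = {-8/97, -1/81}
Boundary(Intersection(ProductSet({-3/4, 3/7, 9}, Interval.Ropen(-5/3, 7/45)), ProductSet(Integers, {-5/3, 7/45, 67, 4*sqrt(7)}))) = ProductSet({9}, {-5/3})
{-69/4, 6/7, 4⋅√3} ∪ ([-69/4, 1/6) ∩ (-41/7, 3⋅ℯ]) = {-69/4, 6/7, 4⋅√3} ∪ (-41/7, 1/6)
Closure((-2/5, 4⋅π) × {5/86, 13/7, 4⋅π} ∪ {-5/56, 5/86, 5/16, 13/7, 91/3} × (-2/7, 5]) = ({-5/56, 5/86, 5/16, 13/7, 91/3} × [-2/7, 5]) ∪ ([-2/5, 4⋅π] × {5/86, 13/7, 4⋅π})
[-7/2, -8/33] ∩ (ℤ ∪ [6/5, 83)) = {-3, -2, -1}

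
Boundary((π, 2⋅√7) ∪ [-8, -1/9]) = {-8, -1/9, 2⋅√7, π}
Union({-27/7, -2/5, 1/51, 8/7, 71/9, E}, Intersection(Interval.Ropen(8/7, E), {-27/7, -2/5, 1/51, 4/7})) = {-27/7, -2/5, 1/51, 8/7, 71/9, E}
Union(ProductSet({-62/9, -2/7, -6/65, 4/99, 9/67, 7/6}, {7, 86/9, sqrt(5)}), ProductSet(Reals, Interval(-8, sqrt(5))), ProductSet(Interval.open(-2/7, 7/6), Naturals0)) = Union(ProductSet({-62/9, -2/7, -6/65, 4/99, 9/67, 7/6}, {7, 86/9, sqrt(5)}), ProductSet(Interval.open(-2/7, 7/6), Naturals0), ProductSet(Reals, Interval(-8, sqrt(5))))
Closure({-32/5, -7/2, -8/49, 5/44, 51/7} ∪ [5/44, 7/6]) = {-32/5, -7/2, -8/49, 51/7} ∪ [5/44, 7/6]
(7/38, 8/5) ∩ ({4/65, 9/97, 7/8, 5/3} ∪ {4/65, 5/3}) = {7/8}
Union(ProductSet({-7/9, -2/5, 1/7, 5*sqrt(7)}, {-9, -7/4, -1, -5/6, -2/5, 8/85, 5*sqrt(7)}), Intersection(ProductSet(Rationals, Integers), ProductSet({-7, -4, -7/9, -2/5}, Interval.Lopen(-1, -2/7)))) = ProductSet({-7/9, -2/5, 1/7, 5*sqrt(7)}, {-9, -7/4, -1, -5/6, -2/5, 8/85, 5*sqrt(7)})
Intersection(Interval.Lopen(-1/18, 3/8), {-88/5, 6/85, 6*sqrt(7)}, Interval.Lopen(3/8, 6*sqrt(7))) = EmptySet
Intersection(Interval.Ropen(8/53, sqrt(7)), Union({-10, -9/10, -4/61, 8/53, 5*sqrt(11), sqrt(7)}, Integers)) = Union({8/53}, Range(1, 3, 1))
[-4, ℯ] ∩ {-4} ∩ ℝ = {-4}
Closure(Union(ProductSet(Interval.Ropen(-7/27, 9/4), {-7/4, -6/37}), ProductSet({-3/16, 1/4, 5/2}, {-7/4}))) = Union(ProductSet({-3/16, 1/4, 5/2}, {-7/4}), ProductSet(Interval(-7/27, 9/4), {-7/4, -6/37}))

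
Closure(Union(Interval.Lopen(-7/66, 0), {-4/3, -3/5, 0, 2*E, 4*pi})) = Union({-4/3, -3/5, 2*E, 4*pi}, Interval(-7/66, 0))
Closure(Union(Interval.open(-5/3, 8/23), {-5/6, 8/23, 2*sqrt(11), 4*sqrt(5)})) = Union({2*sqrt(11), 4*sqrt(5)}, Interval(-5/3, 8/23))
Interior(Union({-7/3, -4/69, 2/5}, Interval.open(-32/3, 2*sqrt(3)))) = Interval.open(-32/3, 2*sqrt(3))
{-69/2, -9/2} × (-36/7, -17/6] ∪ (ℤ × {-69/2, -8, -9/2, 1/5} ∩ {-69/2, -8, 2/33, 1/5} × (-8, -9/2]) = ({-8} × {-9/2}) ∪ ({-69/2, -9/2} × (-36/7, -17/6])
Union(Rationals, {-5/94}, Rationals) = Rationals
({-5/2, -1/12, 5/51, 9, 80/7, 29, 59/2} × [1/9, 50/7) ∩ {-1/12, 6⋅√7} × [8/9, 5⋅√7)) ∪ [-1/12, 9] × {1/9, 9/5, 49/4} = ({-1/12} × [8/9, 50/7)) ∪ ([-1/12, 9] × {1/9, 9/5, 49/4})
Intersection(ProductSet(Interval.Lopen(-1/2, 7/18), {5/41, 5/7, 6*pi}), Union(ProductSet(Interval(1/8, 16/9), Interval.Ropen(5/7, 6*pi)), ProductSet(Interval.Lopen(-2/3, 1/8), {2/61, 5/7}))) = ProductSet(Interval.Lopen(-1/2, 7/18), {5/7})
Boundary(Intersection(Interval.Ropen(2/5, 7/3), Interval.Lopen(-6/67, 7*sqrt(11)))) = {2/5, 7/3}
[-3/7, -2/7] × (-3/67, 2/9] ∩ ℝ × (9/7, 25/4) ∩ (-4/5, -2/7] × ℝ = ∅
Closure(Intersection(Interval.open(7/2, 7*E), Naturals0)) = Range(4, 20, 1)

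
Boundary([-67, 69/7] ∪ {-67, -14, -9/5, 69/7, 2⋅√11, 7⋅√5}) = {-67, 69/7, 7⋅√5}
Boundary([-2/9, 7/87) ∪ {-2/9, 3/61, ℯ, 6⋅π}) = {-2/9, 7/87, ℯ, 6⋅π}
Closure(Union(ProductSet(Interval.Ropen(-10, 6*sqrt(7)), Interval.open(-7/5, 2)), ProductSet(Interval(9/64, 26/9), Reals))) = Union(ProductSet({-10, 6*sqrt(7)}, Interval(-7/5, 2)), ProductSet(Interval.Ropen(-10, 6*sqrt(7)), Interval.open(-7/5, 2)), ProductSet(Interval(9/64, 26/9), Reals), ProductSet(Union(Interval(-10, 9/64), Interval(26/9, 6*sqrt(7))), {-7/5, 2}))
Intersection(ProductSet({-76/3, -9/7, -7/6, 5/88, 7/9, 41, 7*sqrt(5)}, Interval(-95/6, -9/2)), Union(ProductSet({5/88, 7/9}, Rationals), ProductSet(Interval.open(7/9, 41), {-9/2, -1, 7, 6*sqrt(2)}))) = Union(ProductSet({7*sqrt(5)}, {-9/2}), ProductSet({5/88, 7/9}, Intersection(Interval(-95/6, -9/2), Rationals)))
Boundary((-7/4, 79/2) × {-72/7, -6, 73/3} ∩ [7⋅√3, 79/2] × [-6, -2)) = [7⋅√3, 79/2] × {-6}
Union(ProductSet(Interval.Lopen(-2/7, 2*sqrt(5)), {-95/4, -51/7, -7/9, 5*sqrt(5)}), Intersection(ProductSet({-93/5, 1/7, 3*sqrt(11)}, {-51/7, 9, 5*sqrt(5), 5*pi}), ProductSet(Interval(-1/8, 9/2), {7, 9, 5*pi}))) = Union(ProductSet({1/7}, {9, 5*pi}), ProductSet(Interval.Lopen(-2/7, 2*sqrt(5)), {-95/4, -51/7, -7/9, 5*sqrt(5)}))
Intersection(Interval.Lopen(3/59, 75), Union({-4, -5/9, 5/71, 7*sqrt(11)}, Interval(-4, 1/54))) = {5/71, 7*sqrt(11)}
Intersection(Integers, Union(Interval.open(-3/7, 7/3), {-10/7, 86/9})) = Range(0, 3, 1)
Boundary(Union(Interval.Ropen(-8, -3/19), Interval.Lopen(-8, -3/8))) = {-8, -3/19}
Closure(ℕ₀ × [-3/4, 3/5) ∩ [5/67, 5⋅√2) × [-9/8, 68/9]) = {1, 2, …, 7} × [-3/4, 3/5]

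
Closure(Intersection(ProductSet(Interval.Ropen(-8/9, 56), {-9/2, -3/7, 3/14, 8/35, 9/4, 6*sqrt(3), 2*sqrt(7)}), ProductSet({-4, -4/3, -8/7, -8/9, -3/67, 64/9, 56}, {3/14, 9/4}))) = ProductSet({-8/9, -3/67, 64/9}, {3/14, 9/4})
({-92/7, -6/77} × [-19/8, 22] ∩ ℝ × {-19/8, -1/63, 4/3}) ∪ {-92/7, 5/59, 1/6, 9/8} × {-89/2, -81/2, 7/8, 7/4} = ({-92/7, -6/77} × {-19/8, -1/63, 4/3}) ∪ ({-92/7, 5/59, 1/6, 9/8} × {-89/2, -81/2, 7/8, 7/4})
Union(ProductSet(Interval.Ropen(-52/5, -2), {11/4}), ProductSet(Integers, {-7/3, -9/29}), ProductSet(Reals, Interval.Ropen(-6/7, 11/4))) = Union(ProductSet(Integers, {-7/3, -9/29}), ProductSet(Interval.Ropen(-52/5, -2), {11/4}), ProductSet(Reals, Interval.Ropen(-6/7, 11/4)))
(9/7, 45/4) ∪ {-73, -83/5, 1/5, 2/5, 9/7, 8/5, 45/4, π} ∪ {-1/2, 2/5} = {-73, -83/5, -1/2, 1/5, 2/5} ∪ [9/7, 45/4]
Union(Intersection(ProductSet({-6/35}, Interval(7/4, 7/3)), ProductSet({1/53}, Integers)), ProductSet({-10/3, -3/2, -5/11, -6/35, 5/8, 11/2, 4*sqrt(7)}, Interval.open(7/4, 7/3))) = ProductSet({-10/3, -3/2, -5/11, -6/35, 5/8, 11/2, 4*sqrt(7)}, Interval.open(7/4, 7/3))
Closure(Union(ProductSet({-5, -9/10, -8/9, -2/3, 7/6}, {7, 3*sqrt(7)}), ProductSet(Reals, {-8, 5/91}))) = Union(ProductSet({-5, -9/10, -8/9, -2/3, 7/6}, {7, 3*sqrt(7)}), ProductSet(Reals, {-8, 5/91}))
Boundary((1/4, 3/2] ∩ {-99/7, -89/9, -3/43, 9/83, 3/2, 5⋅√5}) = {3/2}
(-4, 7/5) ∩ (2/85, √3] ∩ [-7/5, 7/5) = (2/85, 7/5)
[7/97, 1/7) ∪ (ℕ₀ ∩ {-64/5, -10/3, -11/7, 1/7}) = [7/97, 1/7)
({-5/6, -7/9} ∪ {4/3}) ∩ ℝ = {-5/6, -7/9, 4/3}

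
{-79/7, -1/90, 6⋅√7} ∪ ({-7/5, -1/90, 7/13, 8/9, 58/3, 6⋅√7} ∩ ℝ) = {-79/7, -7/5, -1/90, 7/13, 8/9, 58/3, 6⋅√7}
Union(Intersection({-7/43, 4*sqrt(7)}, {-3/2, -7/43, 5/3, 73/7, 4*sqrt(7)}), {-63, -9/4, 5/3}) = {-63, -9/4, -7/43, 5/3, 4*sqrt(7)}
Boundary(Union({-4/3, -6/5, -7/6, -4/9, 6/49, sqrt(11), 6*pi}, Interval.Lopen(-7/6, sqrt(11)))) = {-4/3, -6/5, -7/6, sqrt(11), 6*pi}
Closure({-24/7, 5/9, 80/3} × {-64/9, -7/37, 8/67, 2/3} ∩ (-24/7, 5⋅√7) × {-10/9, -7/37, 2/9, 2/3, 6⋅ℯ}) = {5/9} × {-7/37, 2/3}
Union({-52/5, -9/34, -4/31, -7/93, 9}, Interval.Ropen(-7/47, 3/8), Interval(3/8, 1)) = Union({-52/5, -9/34, 9}, Interval(-7/47, 1))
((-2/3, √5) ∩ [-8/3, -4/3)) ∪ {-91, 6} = {-91, 6}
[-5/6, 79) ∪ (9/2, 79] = [-5/6, 79]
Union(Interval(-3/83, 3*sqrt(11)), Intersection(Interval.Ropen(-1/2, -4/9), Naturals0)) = Interval(-3/83, 3*sqrt(11))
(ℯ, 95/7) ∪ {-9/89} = {-9/89} ∪ (ℯ, 95/7)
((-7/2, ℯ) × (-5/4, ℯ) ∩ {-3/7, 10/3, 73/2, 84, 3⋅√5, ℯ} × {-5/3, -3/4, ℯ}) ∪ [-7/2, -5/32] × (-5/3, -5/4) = ({-3/7} × {-3/4}) ∪ ([-7/2, -5/32] × (-5/3, -5/4))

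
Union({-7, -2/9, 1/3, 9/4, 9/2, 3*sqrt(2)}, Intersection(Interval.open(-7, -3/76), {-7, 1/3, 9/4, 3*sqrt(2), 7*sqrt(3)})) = {-7, -2/9, 1/3, 9/4, 9/2, 3*sqrt(2)}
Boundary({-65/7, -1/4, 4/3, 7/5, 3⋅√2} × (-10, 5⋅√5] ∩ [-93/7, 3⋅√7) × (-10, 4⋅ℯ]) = {-65/7, -1/4, 4/3, 7/5, 3⋅√2} × [-10, 4⋅ℯ]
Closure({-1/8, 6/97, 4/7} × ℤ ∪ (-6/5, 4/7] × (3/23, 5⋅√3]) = ({-1/8, 6/97, 4/7} × ℤ) ∪ ({-6/5, 4/7} × [3/23, 5⋅√3]) ∪ ([-6/5, 4/7] × {3/23, 5⋅√3}) ∪ ((-6/5, 4/7] × (3/23, 5⋅√3])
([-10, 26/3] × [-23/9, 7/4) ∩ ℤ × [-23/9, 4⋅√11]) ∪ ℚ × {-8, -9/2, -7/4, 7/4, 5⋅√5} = ({-10, -9, …, 8} × [-23/9, 7/4)) ∪ (ℚ × {-8, -9/2, -7/4, 7/4, 5⋅√5})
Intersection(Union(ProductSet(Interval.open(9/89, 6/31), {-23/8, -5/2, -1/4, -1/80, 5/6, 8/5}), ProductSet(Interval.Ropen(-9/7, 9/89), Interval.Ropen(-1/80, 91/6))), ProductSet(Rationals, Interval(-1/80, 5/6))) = Union(ProductSet(Intersection(Interval.Ropen(-9/7, 9/89), Rationals), Interval(-1/80, 5/6)), ProductSet(Intersection(Interval.open(9/89, 6/31), Rationals), {-1/80, 5/6}))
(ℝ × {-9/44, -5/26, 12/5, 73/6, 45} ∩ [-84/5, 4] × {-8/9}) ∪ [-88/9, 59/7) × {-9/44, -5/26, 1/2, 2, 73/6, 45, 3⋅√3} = [-88/9, 59/7) × {-9/44, -5/26, 1/2, 2, 73/6, 45, 3⋅√3}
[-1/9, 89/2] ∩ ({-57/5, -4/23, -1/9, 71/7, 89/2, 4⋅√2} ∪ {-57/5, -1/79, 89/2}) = {-1/9, -1/79, 71/7, 89/2, 4⋅√2}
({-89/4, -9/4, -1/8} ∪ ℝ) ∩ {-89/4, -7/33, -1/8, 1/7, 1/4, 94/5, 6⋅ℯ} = {-89/4, -7/33, -1/8, 1/7, 1/4, 94/5, 6⋅ℯ}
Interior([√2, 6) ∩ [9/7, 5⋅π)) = (√2, 6)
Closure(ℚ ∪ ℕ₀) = ℝ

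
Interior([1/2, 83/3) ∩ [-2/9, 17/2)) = (1/2, 17/2)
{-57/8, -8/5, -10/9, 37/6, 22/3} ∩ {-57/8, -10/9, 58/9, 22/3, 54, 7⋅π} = {-57/8, -10/9, 22/3}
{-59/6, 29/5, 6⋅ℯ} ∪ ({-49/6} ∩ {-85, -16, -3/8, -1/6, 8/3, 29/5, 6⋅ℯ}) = {-59/6, 29/5, 6⋅ℯ}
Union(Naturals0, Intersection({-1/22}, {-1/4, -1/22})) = Union({-1/22}, Naturals0)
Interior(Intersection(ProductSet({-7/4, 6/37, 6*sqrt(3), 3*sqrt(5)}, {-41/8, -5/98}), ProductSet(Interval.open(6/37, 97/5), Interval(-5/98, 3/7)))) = EmptySet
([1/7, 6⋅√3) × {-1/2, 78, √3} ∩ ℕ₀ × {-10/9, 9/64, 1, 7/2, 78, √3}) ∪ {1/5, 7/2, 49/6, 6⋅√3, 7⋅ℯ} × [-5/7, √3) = ({1, 2, …, 10} × {78, √3}) ∪ ({1/5, 7/2, 49/6, 6⋅√3, 7⋅ℯ} × [-5/7, √3))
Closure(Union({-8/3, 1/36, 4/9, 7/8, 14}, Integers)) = Union({-8/3, 1/36, 4/9, 7/8}, Integers)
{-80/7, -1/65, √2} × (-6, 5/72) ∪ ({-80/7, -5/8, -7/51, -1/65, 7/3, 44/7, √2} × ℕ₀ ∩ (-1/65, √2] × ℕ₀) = ({√2} × ℕ₀) ∪ ({-80/7, -1/65, √2} × (-6, 5/72))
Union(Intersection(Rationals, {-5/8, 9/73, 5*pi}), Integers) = Union({-5/8, 9/73}, Integers)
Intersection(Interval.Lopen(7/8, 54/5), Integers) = Range(1, 11, 1)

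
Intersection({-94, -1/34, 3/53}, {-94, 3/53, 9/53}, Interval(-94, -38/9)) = {-94}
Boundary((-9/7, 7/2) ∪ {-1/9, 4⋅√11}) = {-9/7, 7/2, 4⋅√11}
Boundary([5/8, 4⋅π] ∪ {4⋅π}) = {5/8, 4⋅π}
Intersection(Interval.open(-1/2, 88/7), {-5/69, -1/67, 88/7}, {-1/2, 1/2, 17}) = EmptySet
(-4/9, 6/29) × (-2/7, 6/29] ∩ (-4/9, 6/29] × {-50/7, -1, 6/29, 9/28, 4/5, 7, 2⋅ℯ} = (-4/9, 6/29) × {6/29}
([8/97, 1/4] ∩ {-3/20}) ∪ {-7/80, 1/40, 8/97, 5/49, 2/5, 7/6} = {-7/80, 1/40, 8/97, 5/49, 2/5, 7/6}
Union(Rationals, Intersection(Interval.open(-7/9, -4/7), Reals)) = Union(Interval(-7/9, -4/7), Rationals)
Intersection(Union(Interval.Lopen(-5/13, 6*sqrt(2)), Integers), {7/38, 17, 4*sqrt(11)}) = {7/38, 17}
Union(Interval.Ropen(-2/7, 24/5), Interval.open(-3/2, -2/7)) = Interval.open(-3/2, 24/5)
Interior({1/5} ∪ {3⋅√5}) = ∅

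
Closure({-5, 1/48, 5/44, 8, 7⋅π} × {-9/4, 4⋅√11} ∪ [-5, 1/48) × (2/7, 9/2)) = ({-5, 1/48} × [2/7, 9/2]) ∪ ([-5, 1/48] × {2/7, 9/2}) ∪ ([-5, 1/48) × (2/7, 9/2)) ∪ ({-5, 1/48, 5/44, 8, 7⋅π} × {-9/4, 4⋅√11})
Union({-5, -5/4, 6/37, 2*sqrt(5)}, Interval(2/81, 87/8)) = Union({-5, -5/4}, Interval(2/81, 87/8))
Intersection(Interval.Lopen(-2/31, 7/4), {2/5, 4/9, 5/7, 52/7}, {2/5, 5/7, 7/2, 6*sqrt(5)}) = {2/5, 5/7}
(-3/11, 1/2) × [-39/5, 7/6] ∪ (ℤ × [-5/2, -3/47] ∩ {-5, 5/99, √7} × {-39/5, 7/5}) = (-3/11, 1/2) × [-39/5, 7/6]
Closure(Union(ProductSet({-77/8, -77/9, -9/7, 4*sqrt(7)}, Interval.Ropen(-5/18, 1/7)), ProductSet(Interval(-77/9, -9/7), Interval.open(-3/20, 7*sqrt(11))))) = Union(ProductSet({-77/8, -77/9, -9/7, 4*sqrt(7)}, Interval(-5/18, 1/7)), ProductSet(Interval(-77/9, -9/7), Interval(-3/20, 7*sqrt(11))))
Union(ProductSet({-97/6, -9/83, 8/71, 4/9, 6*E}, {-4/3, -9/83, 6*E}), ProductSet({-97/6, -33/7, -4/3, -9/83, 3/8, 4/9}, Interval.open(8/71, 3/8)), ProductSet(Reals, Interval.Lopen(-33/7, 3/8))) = Union(ProductSet({-97/6, -9/83, 8/71, 4/9, 6*E}, {-4/3, -9/83, 6*E}), ProductSet(Reals, Interval.Lopen(-33/7, 3/8)))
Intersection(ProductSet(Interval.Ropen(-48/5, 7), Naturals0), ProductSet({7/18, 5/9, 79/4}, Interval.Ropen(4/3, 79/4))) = ProductSet({7/18, 5/9}, Range(2, 20, 1))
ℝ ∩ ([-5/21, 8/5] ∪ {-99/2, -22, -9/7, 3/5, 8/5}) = {-99/2, -22, -9/7} ∪ [-5/21, 8/5]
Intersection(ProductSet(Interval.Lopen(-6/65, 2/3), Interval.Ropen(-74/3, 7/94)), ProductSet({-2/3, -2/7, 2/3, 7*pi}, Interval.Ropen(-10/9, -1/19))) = ProductSet({2/3}, Interval.Ropen(-10/9, -1/19))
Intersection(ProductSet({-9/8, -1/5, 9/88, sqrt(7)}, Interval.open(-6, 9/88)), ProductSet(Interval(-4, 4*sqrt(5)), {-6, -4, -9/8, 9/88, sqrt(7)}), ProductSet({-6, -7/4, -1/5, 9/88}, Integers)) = ProductSet({-1/5, 9/88}, {-4})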